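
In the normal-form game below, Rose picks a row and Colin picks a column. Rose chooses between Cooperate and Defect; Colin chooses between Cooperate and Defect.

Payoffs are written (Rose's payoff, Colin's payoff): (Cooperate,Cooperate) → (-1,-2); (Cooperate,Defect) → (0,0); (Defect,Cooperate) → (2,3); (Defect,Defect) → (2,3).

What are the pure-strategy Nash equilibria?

(Cooperate, Cooperate): Rose prefers Defect (2 > -1); Colin prefers Defect (0 > -2) — not an equilibrium.
(Cooperate, Defect): Rose prefers Defect (2 > 0) — not an equilibrium.
(Defect, Cooperate): Rose gets 2 ≥ -1 from Cooperate, and Colin gets 3 ≥ 3 from Defect — Nash equilibrium.
(Defect, Defect): Rose gets 2 ≥ 0 from Cooperate, and Colin gets 3 ≥ 3 from Cooperate — Nash equilibrium.

(Defect, Cooperate) and (Defect, Defect)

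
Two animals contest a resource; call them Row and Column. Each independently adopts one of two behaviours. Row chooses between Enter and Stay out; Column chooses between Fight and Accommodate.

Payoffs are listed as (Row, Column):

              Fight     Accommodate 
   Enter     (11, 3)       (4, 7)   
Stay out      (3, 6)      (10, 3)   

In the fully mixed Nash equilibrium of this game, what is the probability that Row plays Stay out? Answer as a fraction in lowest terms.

Let r be the probability that Row plays Enter. In a completely mixed equilibrium, Column must be indifferent between Fight and Accommodate.
Column's expected payoff from Fight is 3r + 6(1−r); from Accommodate it is 7r + 3(1−r).
Setting these equal: −3r + 6 = 4r + 3, so r = 3/7.
Therefore Row plays Stay out with probability 1 − 3/7 = 4/7.

4/7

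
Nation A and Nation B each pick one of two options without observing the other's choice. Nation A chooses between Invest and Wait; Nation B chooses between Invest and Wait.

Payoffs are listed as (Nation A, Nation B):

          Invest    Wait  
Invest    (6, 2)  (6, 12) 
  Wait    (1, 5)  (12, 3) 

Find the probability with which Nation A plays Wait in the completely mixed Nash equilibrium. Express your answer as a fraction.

5/6

Let x be the probability that Nation A plays Invest. In a completely mixed equilibrium, Nation B must be indifferent between Invest and Wait.
Nation B's expected payoff from Invest is 2x + 5(1−x); from Wait it is 12x + 3(1−x).
Setting these equal: −3x + 5 = 9x + 3, so x = 1/6.
Therefore Nation A plays Wait with probability 1 − 1/6 = 5/6.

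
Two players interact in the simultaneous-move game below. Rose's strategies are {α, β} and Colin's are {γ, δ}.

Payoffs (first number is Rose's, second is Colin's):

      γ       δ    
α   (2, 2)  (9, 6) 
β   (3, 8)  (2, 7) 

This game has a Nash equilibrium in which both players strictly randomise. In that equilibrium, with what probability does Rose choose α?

Let r be the probability that Rose plays α. In a completely mixed equilibrium, Colin must be indifferent between γ and δ.
Colin's expected payoff from γ is 2r + 8(1−r); from δ it is 6r + 7(1−r).
Setting these equal: −6r + 8 = −r + 7, so r = 1/5.

1/5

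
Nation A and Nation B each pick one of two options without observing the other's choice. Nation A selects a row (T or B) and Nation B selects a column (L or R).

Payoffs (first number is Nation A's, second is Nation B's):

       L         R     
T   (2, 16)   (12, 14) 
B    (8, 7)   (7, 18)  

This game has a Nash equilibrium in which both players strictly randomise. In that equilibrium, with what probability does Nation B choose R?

6/11

Let q be the probability that Nation B plays L. In a completely mixed equilibrium, Nation A must be indifferent between T and B.
Nation A's expected payoff from T is 2q + 12(1−q); from B it is 8q + 7(1−q).
Setting these equal: −10q + 12 = q + 7, so q = 5/11.
Therefore Nation B plays R with probability 1 − 5/11 = 6/11.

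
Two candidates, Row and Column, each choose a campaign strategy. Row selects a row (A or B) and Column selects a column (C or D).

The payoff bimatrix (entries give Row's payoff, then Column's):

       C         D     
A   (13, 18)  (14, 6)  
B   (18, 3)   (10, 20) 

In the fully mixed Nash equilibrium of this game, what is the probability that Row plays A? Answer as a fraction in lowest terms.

17/29

Let r be the probability that Row plays A. In a completely mixed equilibrium, Column must be indifferent between C and D.
Column's expected payoff from C is 18r + 3(1−r); from D it is 6r + 20(1−r).
Setting these equal: 15r + 3 = −14r + 20, so r = 17/29.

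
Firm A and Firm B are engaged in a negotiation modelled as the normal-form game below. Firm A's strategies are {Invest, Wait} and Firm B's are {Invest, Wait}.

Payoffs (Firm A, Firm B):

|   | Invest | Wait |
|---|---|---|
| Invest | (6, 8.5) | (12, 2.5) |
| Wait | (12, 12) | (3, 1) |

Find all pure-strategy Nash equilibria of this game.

(Wait, Invest)

(Invest, Invest): Firm A prefers Wait (12 > 6) — not an equilibrium.
(Invest, Wait): Firm B prefers Invest (8.5 > 2.5) — not an equilibrium.
(Wait, Invest): Firm A gets 12 ≥ 6 from Invest, and Firm B gets 12 ≥ 1 from Wait — Nash equilibrium.
(Wait, Wait): Firm A prefers Invest (12 > 3); Firm B prefers Invest (12 > 1) — not an equilibrium.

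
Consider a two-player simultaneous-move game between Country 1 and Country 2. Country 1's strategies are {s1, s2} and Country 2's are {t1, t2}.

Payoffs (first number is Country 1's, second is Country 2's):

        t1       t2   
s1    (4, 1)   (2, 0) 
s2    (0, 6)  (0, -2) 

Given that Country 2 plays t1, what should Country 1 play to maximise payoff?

Against t1, Country 1 earns 4 from s1 and 0 from s2.
So s1 is the best response.

s1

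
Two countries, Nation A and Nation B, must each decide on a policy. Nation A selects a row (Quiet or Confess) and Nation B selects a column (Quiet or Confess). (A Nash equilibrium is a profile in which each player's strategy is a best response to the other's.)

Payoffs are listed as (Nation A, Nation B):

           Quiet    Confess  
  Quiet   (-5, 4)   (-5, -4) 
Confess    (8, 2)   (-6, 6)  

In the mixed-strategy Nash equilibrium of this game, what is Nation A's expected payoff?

First find y, the probability Nation B plays Quiet, from Nation A's indifference between Quiet and Confess: −5y − 5(1−y) = 8y − 6(1−y), giving y = 1/14.
Since Nation A is indifferent in equilibrium, Nation A's expected payoff equals the payoff from either row against (1/14, 13/14). Using Quiet: −5(1/14) − 5(13/14) = -5.

-5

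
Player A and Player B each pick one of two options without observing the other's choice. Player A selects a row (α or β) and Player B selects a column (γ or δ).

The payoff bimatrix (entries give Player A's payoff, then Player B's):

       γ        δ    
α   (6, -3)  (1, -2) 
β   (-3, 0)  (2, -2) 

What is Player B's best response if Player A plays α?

δ

Against α, Player B earns -3 from γ and -2 from δ.
So δ is the best response.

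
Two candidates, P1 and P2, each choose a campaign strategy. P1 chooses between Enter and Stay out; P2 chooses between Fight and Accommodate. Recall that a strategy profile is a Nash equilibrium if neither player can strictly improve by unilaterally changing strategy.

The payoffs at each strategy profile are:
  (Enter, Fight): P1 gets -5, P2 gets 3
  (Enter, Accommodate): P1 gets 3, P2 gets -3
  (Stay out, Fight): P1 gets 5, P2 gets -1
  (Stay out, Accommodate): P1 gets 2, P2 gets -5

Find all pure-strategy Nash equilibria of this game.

(Stay out, Fight)

(Enter, Fight): P1 prefers Stay out (5 > -5) — not an equilibrium.
(Enter, Accommodate): P2 prefers Fight (3 > -3) — not an equilibrium.
(Stay out, Fight): P1 gets 5 ≥ -5 from Enter, and P2 gets -1 ≥ -5 from Accommodate — Nash equilibrium.
(Stay out, Accommodate): P1 prefers Enter (3 > 2); P2 prefers Fight (-1 > -5) — not an equilibrium.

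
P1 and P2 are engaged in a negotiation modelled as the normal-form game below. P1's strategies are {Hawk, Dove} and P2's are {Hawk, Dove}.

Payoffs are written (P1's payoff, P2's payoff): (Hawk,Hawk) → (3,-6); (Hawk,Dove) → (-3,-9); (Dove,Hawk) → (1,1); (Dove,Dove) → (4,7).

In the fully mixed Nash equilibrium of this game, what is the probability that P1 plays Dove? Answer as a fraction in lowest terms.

Let x be the probability that P1 plays Hawk. In a completely mixed equilibrium, P2 must be indifferent between Hawk and Dove.
P2's expected payoff from Hawk is −6x + (1−x); from Dove it is −9x + 7(1−x).
Setting these equal: −7x + 1 = −16x + 7, so x = 2/3.
Therefore P1 plays Dove with probability 1 − 2/3 = 1/3.

1/3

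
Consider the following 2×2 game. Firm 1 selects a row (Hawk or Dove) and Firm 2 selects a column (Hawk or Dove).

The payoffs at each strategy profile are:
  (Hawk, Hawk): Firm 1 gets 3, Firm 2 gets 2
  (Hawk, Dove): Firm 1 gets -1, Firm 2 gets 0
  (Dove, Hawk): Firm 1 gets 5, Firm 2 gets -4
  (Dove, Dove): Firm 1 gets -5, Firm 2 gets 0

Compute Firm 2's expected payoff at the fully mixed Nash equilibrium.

0

First find x, the probability Firm 1 plays Hawk, from Firm 2's indifference between Hawk and Dove: 2x − 4(1−x) = 0, giving x = 2/3.
Since Firm 2 is indifferent in equilibrium, Firm 2's expected payoff equals the payoff from either column against (2/3, 1/3). Using Hawk: 2(2/3) − 4(1/3) = 0.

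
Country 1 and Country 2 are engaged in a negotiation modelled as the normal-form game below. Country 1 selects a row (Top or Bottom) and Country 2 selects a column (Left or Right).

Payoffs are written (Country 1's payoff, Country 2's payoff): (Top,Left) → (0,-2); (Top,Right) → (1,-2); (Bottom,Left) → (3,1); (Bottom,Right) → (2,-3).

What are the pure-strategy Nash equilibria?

(Bottom, Left)

(Top, Left): Country 1 prefers Bottom (3 > 0) — not an equilibrium.
(Top, Right): Country 1 prefers Bottom (2 > 1) — not an equilibrium.
(Bottom, Left): Country 1 gets 3 ≥ 0 from Top, and Country 2 gets 1 ≥ -3 from Right — Nash equilibrium.
(Bottom, Right): Country 2 prefers Left (1 > -3) — not an equilibrium.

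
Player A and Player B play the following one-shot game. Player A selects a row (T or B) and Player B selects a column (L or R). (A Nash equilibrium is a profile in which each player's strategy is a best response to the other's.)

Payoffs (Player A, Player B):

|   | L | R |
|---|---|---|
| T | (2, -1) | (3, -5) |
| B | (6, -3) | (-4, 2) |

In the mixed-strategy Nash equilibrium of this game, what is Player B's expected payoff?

-17/9

First find x, the probability Player A plays T, from Player B's indifference between L and R: −x − 3(1−x) = −5x + 2(1−x), giving x = 5/9.
Since Player B is indifferent in equilibrium, Player B's expected payoff equals the payoff from either column against (5/9, 4/9). Using L: −(5/9) − 3(4/9) = -17/9.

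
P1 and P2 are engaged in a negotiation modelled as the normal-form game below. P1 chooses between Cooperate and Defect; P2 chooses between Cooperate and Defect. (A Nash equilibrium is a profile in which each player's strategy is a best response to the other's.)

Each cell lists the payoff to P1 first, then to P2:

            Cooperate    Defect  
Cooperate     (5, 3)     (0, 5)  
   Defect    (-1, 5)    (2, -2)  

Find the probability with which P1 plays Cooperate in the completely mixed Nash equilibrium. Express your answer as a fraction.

7/9

Let x be the probability that P1 plays Cooperate. In a completely mixed equilibrium, P2 must be indifferent between Cooperate and Defect.
P2's expected payoff from Cooperate is 3x + 5(1−x); from Defect it is 5x − 2(1−x).
Setting these equal: −2x + 5 = 7x − 2, so x = 7/9.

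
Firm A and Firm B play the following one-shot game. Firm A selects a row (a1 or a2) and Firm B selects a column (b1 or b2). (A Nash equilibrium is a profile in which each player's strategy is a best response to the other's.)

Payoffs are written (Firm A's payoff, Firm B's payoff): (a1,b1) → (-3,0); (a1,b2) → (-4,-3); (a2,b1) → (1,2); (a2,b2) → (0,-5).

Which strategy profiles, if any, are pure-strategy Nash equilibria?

(a2, b1)

(a1, b1): Firm A prefers a2 (1 > -3) — not an equilibrium.
(a1, b2): Firm A prefers a2 (0 > -4); Firm B prefers b1 (0 > -3) — not an equilibrium.
(a2, b1): Firm A gets 1 ≥ -3 from a1, and Firm B gets 2 ≥ -5 from b2 — Nash equilibrium.
(a2, b2): Firm B prefers b1 (2 > -5) — not an equilibrium.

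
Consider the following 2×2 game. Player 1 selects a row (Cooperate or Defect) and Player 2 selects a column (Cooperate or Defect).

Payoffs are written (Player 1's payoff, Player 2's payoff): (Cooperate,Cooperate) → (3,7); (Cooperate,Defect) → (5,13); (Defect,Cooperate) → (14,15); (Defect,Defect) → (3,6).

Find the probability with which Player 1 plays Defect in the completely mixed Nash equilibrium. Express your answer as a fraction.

2/5

Let r be the probability that Player 1 plays Cooperate. In a completely mixed equilibrium, Player 2 must be indifferent between Cooperate and Defect.
Player 2's expected payoff from Cooperate is 7r + 15(1−r); from Defect it is 13r + 6(1−r).
Setting these equal: −8r + 15 = 7r + 6, so r = 3/5.
Therefore Player 1 plays Defect with probability 1 − 3/5 = 2/5.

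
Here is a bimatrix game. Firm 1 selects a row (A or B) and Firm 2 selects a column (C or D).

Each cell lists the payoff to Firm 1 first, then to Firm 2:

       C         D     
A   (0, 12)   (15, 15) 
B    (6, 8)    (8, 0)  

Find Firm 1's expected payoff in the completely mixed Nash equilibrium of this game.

First find q, the probability Firm 2 plays C, from Firm 1's indifference between A and B: 15(1−q) = 6q + 8(1−q), giving q = 7/13.
Since Firm 1 is indifferent in equilibrium, Firm 1's expected payoff equals the payoff from either row against (7/13, 6/13). Using A: 15(6/13) = 90/13.

90/13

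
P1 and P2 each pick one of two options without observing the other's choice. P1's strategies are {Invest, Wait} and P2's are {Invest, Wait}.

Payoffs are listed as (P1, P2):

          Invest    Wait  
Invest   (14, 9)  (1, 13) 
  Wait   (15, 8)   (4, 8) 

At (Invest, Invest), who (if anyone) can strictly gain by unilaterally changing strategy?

P1 at (Invest, Invest) earns 14; deviating to Wait yields 15 — a strict improvement.
P2 earns 9; deviating to Wait yields 13 — a strict improvement.
Both P1 and P2 have strictly profitable deviations.

Both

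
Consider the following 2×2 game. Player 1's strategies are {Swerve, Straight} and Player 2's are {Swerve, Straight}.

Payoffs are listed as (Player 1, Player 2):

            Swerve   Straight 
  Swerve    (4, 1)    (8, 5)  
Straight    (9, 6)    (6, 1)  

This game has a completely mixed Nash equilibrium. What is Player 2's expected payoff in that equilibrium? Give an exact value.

First find p, the probability Player 1 plays Swerve, from Player 2's indifference between Swerve and Straight: p + 6(1−p) = 5p + (1−p), giving p = 5/9.
Since Player 2 is indifferent in equilibrium, Player 2's expected payoff equals the payoff from either column against (5/9, 4/9). Using Swerve: (5/9) + 6(4/9) = 29/9.

29/9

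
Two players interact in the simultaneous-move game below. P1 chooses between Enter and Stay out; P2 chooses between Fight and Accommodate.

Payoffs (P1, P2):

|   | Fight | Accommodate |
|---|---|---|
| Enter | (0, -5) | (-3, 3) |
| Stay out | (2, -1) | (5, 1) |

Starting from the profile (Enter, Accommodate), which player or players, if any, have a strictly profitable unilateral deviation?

P1 at (Enter, Accommodate) earns -3; deviating to Stay out yields 5 — a strict improvement.
P2 earns 3; deviating to Fight yields -5 — not better.
Only P1 has a strictly profitable deviation.

P1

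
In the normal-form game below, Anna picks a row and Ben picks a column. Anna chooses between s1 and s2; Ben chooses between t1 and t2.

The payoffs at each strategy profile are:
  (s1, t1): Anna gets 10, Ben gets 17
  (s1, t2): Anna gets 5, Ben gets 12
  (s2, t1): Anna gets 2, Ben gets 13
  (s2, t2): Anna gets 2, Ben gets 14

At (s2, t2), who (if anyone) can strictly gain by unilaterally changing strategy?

Anna at (s2, t2) earns 2; deviating to s1 yields 5 — a strict improvement.
Ben earns 14; deviating to t1 yields 13 — not better.
Only Anna has a strictly profitable deviation.

Anna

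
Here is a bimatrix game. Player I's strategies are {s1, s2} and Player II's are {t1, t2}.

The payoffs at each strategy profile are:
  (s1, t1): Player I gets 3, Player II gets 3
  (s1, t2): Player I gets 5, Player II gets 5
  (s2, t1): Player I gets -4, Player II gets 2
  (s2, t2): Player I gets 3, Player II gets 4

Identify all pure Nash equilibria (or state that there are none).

(s1, t2)

(s1, t1): Player II prefers t2 (5 > 3) — not an equilibrium.
(s1, t2): Player I gets 5 ≥ 3 from s2, and Player II gets 5 ≥ 3 from t1 — Nash equilibrium.
(s2, t1): Player I prefers s1 (3 > -4); Player II prefers t2 (4 > 2) — not an equilibrium.
(s2, t2): Player I prefers s1 (5 > 3) — not an equilibrium.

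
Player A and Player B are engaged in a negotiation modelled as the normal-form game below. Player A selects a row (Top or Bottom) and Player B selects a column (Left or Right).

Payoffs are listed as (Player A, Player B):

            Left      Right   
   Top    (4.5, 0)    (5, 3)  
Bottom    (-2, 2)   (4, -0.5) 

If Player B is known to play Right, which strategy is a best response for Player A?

Top

Against Right, Player A earns 5 from Top and 4 from Bottom.
So Top is the best response.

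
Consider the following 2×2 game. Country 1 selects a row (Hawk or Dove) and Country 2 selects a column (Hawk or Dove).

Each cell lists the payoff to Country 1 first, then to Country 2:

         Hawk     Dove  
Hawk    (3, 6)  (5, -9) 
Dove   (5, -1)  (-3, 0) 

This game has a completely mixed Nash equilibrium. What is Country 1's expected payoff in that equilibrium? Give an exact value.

17/5

First find y, the probability Country 2 plays Hawk, from Country 1's indifference between Hawk and Dove: 3y + 5(1−y) = 5y − 3(1−y), giving y = 4/5.
Since Country 1 is indifferent in equilibrium, Country 1's expected payoff equals the payoff from either row against (4/5, 1/5). Using Hawk: 3(4/5) + 5(1/5) = 17/5.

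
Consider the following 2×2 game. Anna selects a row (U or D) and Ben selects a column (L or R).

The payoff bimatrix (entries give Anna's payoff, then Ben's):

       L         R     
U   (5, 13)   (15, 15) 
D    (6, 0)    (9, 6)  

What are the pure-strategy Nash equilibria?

(U, R)

(U, L): Anna prefers D (6 > 5); Ben prefers R (15 > 13) — not an equilibrium.
(U, R): Anna gets 15 ≥ 9 from D, and Ben gets 15 ≥ 13 from L — Nash equilibrium.
(D, L): Ben prefers R (6 > 0) — not an equilibrium.
(D, R): Anna prefers U (15 > 9) — not an equilibrium.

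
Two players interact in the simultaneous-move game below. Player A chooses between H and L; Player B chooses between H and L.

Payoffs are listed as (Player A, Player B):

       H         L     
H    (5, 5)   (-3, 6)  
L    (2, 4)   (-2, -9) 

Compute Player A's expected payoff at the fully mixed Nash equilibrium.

-1

First find q, the probability Player B plays H, from Player A's indifference between H and L: 5q − 3(1−q) = 2q − 2(1−q), giving q = 1/4.
Since Player A is indifferent in equilibrium, Player A's expected payoff equals the payoff from either row against (1/4, 3/4). Using H: 5(1/4) − 3(3/4) = -1.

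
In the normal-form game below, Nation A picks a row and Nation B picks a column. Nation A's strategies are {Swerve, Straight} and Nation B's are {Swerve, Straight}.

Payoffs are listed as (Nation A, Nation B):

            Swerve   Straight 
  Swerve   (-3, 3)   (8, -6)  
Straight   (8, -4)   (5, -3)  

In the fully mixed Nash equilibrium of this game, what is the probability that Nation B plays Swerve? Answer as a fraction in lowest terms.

3/14

Let q be the probability that Nation B plays Swerve. In a completely mixed equilibrium, Nation A must be indifferent between Swerve and Straight.
Nation A's expected payoff from Swerve is −3q + 8(1−q); from Straight it is 8q + 5(1−q).
Setting these equal: −11q + 8 = 3q + 5, so q = 3/14.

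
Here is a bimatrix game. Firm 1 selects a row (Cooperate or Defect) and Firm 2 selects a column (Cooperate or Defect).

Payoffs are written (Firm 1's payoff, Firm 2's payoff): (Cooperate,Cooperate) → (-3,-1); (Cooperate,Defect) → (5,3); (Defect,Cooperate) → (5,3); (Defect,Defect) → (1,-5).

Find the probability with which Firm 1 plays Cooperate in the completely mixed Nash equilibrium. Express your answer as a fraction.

2/3

Let x be the probability that Firm 1 plays Cooperate. In a completely mixed equilibrium, Firm 2 must be indifferent between Cooperate and Defect.
Firm 2's expected payoff from Cooperate is −x + 3(1−x); from Defect it is 3x − 5(1−x).
Setting these equal: −4x + 3 = 8x − 5, so x = 2/3.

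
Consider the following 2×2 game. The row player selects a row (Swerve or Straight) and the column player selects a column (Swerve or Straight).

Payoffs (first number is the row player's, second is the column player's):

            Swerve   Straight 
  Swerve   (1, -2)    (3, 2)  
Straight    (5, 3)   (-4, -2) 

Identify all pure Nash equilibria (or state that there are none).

(Swerve, Straight) and (Straight, Swerve)

(Swerve, Swerve): the row player prefers Straight (5 > 1); the column player prefers Straight (2 > -2) — not an equilibrium.
(Swerve, Straight): the row player gets 3 ≥ -4 from Straight, and the column player gets 2 ≥ -2 from Swerve — Nash equilibrium.
(Straight, Swerve): the row player gets 5 ≥ 1 from Swerve, and the column player gets 3 ≥ -2 from Straight — Nash equilibrium.
(Straight, Straight): the row player prefers Swerve (3 > -4); the column player prefers Swerve (3 > -2) — not an equilibrium.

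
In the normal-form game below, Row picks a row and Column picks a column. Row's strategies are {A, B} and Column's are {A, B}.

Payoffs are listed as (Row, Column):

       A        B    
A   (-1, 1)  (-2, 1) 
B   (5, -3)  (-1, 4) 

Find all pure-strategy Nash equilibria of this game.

(B, B)

(A, A): Row prefers B (5 > -1) — not an equilibrium.
(A, B): Row prefers B (-1 > -2) — not an equilibrium.
(B, A): Column prefers B (4 > -3) — not an equilibrium.
(B, B): Row gets -1 ≥ -2 from A, and Column gets 4 ≥ -3 from A — Nash equilibrium.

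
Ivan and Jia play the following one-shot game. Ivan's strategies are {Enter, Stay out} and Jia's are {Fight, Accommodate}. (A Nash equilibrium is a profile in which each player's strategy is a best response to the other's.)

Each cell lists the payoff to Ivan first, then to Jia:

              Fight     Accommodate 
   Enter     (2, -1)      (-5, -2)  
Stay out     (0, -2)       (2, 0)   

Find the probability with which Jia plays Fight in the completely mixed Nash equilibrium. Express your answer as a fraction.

7/9

Let q be the probability that Jia plays Fight. In a completely mixed equilibrium, Ivan must be indifferent between Enter and Stay out.
Ivan's expected payoff from Enter is 2q − 5(1−q); from Stay out it is 2(1−q).
Setting these equal: 7q − 5 = −2q + 2, so q = 7/9.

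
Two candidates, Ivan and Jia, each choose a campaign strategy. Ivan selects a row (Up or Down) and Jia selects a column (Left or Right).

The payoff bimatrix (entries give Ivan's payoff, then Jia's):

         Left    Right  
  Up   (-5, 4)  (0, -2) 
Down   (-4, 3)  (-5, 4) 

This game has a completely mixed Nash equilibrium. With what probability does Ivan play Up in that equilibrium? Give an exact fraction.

1/7

Let p be the probability that Ivan plays Up. In a completely mixed equilibrium, Jia must be indifferent between Left and Right.
Jia's expected payoff from Left is 4p + 3(1−p); from Right it is −2p + 4(1−p).
Setting these equal: p + 3 = −6p + 4, so p = 1/7.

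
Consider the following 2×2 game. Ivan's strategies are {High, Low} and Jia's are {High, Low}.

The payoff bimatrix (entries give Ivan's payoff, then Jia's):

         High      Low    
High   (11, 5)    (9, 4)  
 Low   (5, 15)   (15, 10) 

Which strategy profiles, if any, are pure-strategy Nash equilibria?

(High, High)

(High, High): Ivan gets 11 ≥ 5 from Low, and Jia gets 5 ≥ 4 from Low — Nash equilibrium.
(High, Low): Ivan prefers Low (15 > 9); Jia prefers High (5 > 4) — not an equilibrium.
(Low, High): Ivan prefers High (11 > 5) — not an equilibrium.
(Low, Low): Jia prefers High (15 > 10) — not an equilibrium.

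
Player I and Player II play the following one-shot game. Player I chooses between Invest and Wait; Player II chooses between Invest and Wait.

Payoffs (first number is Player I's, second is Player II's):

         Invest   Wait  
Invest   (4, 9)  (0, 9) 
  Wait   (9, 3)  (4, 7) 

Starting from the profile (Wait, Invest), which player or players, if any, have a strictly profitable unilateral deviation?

Player II

Player I at (Wait, Invest) earns 9; deviating to Invest yields 4 — not better.
Player II earns 3; deviating to Wait yields 7 — a strict improvement.
Only Player II has a strictly profitable deviation.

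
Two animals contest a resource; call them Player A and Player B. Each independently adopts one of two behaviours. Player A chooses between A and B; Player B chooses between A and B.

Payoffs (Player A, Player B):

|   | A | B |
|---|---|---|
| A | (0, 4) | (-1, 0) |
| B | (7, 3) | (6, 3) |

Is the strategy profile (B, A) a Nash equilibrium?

Yes

At (B, A), Player A earns 7; switching to A would give 0, so Player A has no profitable deviation.
Player B earns 3; switching to B would give 3, so Player B has no profitable deviation.
Neither player can gain by a unilateral deviation, so this profile is a Nash equilibrium.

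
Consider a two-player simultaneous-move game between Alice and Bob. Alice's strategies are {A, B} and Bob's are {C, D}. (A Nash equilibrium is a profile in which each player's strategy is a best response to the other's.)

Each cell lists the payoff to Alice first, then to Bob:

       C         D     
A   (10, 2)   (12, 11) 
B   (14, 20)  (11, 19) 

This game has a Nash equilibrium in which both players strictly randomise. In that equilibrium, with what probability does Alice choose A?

1/10

Let r be the probability that Alice plays A. In a completely mixed equilibrium, Bob must be indifferent between C and D.
Bob's expected payoff from C is 2r + 20(1−r); from D it is 11r + 19(1−r).
Setting these equal: −18r + 20 = −8r + 19, so r = 1/10.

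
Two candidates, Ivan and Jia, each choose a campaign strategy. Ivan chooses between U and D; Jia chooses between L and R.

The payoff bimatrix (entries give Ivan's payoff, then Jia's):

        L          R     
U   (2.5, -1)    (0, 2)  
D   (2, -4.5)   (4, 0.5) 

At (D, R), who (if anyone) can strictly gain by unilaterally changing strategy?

Ivan at (D, R) earns 4; deviating to U yields 0 — not better.
Jia earns 0.5; deviating to L yields -4.5 — not better.
Neither player can strictly improve; the profile is a Nash equilibrium.

Neither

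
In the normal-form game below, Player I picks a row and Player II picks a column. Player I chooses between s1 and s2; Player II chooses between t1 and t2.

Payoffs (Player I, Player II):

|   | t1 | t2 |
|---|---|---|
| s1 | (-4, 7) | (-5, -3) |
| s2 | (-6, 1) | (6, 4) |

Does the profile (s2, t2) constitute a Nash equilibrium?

Yes

At (s2, t2), Player I earns 6; switching to s1 would give -5, so Player I has no profitable deviation.
Player II earns 4; switching to t1 would give 1, so Player II has no profitable deviation.
Neither player can gain by a unilateral deviation, so this profile is a Nash equilibrium.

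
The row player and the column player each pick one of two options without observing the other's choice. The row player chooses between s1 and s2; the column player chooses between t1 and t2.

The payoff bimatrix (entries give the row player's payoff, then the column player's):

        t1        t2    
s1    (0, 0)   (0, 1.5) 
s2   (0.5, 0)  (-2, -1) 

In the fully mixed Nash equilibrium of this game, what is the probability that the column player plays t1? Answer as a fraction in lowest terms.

Let q be the probability that the column player plays t1. In a completely mixed equilibrium, the row player must be indifferent between s1 and s2.
The row player's expected payoff from s1 is 0; from s2 it is 0.5q − 2(1−q).
Setting these equal: 0 = 2.5q − 2, so q = 4/5.

4/5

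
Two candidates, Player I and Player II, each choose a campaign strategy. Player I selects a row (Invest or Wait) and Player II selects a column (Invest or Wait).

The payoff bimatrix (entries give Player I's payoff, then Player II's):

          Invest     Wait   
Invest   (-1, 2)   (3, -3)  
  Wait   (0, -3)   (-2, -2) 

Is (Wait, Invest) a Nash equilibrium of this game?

No

At (Wait, Invest), Player I earns 0; switching to Invest would give -1, so Player I has no profitable deviation.
Player II earns -3; switching to Wait would give -2, so Player II would deviate.
Since at least one player can profitably deviate, this is not a Nash equilibrium.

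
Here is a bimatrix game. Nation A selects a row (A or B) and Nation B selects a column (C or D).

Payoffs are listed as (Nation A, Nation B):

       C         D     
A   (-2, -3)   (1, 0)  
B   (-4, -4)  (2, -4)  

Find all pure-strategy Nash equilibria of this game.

(A, C): Nation B prefers D (0 > -3) — not an equilibrium.
(A, D): Nation A prefers B (2 > 1) — not an equilibrium.
(B, C): Nation A prefers A (-2 > -4) — not an equilibrium.
(B, D): Nation A gets 2 ≥ 1 from A, and Nation B gets -4 ≥ -4 from C — Nash equilibrium.

(B, D)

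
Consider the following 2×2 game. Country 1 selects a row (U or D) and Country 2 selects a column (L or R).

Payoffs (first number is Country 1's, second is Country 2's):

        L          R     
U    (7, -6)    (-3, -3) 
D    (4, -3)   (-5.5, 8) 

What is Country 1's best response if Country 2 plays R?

Against R, Country 1 earns -3 from U and -5.5 from D.
So U is the best response.

U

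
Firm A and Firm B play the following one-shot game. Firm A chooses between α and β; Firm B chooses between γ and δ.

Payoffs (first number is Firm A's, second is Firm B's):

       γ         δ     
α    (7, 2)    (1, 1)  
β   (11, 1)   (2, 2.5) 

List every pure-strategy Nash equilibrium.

(α, γ): Firm A prefers β (11 > 7) — not an equilibrium.
(α, δ): Firm A prefers β (2 > 1); Firm B prefers γ (2 > 1) — not an equilibrium.
(β, γ): Firm B prefers δ (2.5 > 1) — not an equilibrium.
(β, δ): Firm A gets 2 ≥ 1 from α, and Firm B gets 2.5 ≥ 1 from γ — Nash equilibrium.

(β, δ)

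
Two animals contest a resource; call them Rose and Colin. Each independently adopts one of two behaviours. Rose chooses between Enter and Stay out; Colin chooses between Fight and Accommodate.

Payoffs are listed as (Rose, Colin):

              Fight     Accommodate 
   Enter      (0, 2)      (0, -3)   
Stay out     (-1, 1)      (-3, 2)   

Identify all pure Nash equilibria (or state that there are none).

(Enter, Fight)

(Enter, Fight): Rose gets 0 ≥ -1 from Stay out, and Colin gets 2 ≥ -3 from Accommodate — Nash equilibrium.
(Enter, Accommodate): Colin prefers Fight (2 > -3) — not an equilibrium.
(Stay out, Fight): Rose prefers Enter (0 > -1); Colin prefers Accommodate (2 > 1) — not an equilibrium.
(Stay out, Accommodate): Rose prefers Enter (0 > -3) — not an equilibrium.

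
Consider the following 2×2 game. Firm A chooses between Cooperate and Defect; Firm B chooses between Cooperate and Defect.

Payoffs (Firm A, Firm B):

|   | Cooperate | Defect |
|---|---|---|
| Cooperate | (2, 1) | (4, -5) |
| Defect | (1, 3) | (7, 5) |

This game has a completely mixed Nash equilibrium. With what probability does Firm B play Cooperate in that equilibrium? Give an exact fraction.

3/4

Let q be the probability that Firm B plays Cooperate. In a completely mixed equilibrium, Firm A must be indifferent between Cooperate and Defect.
Firm A's expected payoff from Cooperate is 2q + 4(1−q); from Defect it is q + 7(1−q).
Setting these equal: −2q + 4 = −6q + 7, so q = 3/4.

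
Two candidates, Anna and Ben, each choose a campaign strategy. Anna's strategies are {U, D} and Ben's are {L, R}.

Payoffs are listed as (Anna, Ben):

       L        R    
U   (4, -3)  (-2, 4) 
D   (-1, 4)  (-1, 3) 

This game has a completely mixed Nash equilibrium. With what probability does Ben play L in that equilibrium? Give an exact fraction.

1/6

Let c be the probability that Ben plays L. In a completely mixed equilibrium, Anna must be indifferent between U and D.
Anna's expected payoff from U is 4c − 2(1−c); from D it is −c − (1−c).
Setting these equal: 6c − 2 = -1, so c = 1/6.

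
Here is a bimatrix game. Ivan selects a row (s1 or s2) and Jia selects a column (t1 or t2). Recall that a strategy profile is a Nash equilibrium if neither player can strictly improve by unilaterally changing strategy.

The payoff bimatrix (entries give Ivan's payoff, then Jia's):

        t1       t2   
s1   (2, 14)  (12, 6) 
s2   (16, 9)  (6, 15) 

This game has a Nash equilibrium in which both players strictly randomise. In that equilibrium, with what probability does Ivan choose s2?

Let r be the probability that Ivan plays s1. In a completely mixed equilibrium, Jia must be indifferent between t1 and t2.
Jia's expected payoff from t1 is 14r + 9(1−r); from t2 it is 6r + 15(1−r).
Setting these equal: 5r + 9 = −9r + 15, so r = 3/7.
Therefore Ivan plays s2 with probability 1 − 3/7 = 4/7.

4/7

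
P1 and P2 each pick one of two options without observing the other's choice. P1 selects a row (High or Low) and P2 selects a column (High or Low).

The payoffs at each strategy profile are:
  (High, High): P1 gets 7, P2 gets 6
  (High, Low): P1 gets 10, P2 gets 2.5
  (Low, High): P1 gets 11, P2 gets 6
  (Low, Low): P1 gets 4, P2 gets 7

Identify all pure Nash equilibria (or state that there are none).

(High, High): P1 prefers Low (11 > 7) — not an equilibrium.
(High, Low): P2 prefers High (6 > 2.5) — not an equilibrium.
(Low, High): P2 prefers Low (7 > 6) — not an equilibrium.
(Low, Low): P1 prefers High (10 > 4) — not an equilibrium.

none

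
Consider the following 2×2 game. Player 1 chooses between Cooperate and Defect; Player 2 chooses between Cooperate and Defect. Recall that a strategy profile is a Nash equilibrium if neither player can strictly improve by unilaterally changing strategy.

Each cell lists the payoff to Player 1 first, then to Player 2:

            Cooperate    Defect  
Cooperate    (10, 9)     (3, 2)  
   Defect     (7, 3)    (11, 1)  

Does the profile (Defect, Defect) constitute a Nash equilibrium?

At (Defect, Defect), Player 1 earns 11; switching to Cooperate would give 3, so Player 1 has no profitable deviation.
Player 2 earns 1; switching to Cooperate would give 3, so Player 2 would deviate.
Since at least one player can profitably deviate, this is not a Nash equilibrium.

No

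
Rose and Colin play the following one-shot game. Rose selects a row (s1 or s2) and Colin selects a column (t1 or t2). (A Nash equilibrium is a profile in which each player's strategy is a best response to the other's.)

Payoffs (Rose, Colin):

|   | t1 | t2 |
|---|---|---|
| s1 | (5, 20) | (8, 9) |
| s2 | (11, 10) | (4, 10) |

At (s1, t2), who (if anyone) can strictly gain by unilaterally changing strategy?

Rose at (s1, t2) earns 8; deviating to s2 yields 4 — not better.
Colin earns 9; deviating to t1 yields 20 — a strict improvement.
Only Colin has a strictly profitable deviation.

Colin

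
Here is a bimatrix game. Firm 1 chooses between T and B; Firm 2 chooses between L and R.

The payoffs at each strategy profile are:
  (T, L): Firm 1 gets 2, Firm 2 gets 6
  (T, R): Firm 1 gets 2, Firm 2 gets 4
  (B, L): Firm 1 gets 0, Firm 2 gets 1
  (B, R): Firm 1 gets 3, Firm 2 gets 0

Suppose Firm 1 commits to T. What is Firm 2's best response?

L

Against T, Firm 2 earns 6 from L and 4 from R.
So L is the best response.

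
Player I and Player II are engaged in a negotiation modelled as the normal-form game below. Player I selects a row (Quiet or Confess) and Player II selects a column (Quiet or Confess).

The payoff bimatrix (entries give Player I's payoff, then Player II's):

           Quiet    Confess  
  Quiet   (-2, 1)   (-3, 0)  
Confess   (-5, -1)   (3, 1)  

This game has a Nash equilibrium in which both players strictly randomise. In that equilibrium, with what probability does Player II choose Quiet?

2/3

Let y be the probability that Player II plays Quiet. In a completely mixed equilibrium, Player I must be indifferent between Quiet and Confess.
Player I's expected payoff from Quiet is −2y − 3(1−y); from Confess it is −5y + 3(1−y).
Setting these equal: y − 3 = −8y + 3, so y = 2/3.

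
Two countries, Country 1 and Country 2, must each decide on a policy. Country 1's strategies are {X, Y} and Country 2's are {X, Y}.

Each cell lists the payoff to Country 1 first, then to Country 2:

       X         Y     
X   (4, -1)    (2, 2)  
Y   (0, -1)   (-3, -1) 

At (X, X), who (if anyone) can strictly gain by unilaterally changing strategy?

Country 2

Country 1 at (X, X) earns 4; deviating to Y yields 0 — not better.
Country 2 earns -1; deviating to Y yields 2 — a strict improvement.
Only Country 2 has a strictly profitable deviation.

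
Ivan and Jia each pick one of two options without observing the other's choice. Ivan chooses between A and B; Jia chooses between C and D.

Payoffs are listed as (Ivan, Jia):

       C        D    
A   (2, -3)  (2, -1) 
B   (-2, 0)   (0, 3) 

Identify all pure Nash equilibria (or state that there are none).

(A, D)

(A, C): Jia prefers D (-1 > -3) — not an equilibrium.
(A, D): Ivan gets 2 ≥ 0 from B, and Jia gets -1 ≥ -3 from C — Nash equilibrium.
(B, C): Ivan prefers A (2 > -2); Jia prefers D (3 > 0) — not an equilibrium.
(B, D): Ivan prefers A (2 > 0) — not an equilibrium.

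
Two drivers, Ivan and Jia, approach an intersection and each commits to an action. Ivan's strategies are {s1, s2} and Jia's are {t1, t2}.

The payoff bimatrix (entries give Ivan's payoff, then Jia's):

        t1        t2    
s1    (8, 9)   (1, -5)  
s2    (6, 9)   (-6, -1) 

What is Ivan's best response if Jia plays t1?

s1

Against t1, Ivan earns 8 from s1 and 6 from s2.
So s1 is the best response.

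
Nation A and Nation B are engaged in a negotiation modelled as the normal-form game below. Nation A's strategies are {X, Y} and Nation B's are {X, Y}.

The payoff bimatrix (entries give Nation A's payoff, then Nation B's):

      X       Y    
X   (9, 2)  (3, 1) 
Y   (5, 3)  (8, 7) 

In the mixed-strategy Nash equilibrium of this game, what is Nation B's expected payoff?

First find x, the probability Nation A plays X, from Nation B's indifference between X and Y: 2x + 3(1−x) = x + 7(1−x), giving x = 4/5.
Since Nation B is indifferent in equilibrium, Nation B's expected payoff equals the payoff from either column against (4/5, 1/5). Using X: 2(4/5) + 3(1/5) = 11/5.

11/5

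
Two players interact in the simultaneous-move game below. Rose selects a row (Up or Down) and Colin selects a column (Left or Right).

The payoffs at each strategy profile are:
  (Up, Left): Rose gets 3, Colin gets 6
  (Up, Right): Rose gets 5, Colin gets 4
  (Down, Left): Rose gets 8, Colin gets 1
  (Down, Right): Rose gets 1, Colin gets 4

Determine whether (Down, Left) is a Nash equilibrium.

At (Down, Left), Rose earns 8; switching to Up would give 3, so Rose has no profitable deviation.
Colin earns 1; switching to Right would give 4, so Colin would deviate.
Since at least one player can profitably deviate, this is not a Nash equilibrium.

No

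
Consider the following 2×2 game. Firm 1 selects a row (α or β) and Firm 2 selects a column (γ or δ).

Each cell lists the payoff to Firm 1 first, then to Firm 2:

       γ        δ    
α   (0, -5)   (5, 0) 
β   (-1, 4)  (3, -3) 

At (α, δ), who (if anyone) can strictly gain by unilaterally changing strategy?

Firm 1 at (α, δ) earns 5; deviating to β yields 3 — not better.
Firm 2 earns 0; deviating to γ yields -5 — not better.
Neither player can strictly improve; the profile is a Nash equilibrium.

Neither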